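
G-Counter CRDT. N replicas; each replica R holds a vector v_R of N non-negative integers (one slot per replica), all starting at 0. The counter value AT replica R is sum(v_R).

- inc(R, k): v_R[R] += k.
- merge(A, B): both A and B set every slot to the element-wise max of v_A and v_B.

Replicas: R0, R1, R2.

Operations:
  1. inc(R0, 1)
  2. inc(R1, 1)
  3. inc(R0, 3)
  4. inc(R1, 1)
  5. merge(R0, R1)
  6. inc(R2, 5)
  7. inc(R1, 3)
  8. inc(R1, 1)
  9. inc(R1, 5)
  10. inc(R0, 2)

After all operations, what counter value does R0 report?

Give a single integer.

Op 1: inc R0 by 1 -> R0=(1,0,0) value=1
Op 2: inc R1 by 1 -> R1=(0,1,0) value=1
Op 3: inc R0 by 3 -> R0=(4,0,0) value=4
Op 4: inc R1 by 1 -> R1=(0,2,0) value=2
Op 5: merge R0<->R1 -> R0=(4,2,0) R1=(4,2,0)
Op 6: inc R2 by 5 -> R2=(0,0,5) value=5
Op 7: inc R1 by 3 -> R1=(4,5,0) value=9
Op 8: inc R1 by 1 -> R1=(4,6,0) value=10
Op 9: inc R1 by 5 -> R1=(4,11,0) value=15
Op 10: inc R0 by 2 -> R0=(6,2,0) value=8

Answer: 8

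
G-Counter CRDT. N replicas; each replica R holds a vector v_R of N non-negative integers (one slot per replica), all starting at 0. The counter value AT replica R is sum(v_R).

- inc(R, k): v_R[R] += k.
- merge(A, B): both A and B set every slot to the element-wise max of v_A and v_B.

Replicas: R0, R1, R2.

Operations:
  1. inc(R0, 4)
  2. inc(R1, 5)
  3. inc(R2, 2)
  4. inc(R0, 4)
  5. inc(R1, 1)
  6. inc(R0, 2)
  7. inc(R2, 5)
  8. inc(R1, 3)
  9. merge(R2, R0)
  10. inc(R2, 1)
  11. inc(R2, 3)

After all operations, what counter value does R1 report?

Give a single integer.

Answer: 9

Derivation:
Op 1: inc R0 by 4 -> R0=(4,0,0) value=4
Op 2: inc R1 by 5 -> R1=(0,5,0) value=5
Op 3: inc R2 by 2 -> R2=(0,0,2) value=2
Op 4: inc R0 by 4 -> R0=(8,0,0) value=8
Op 5: inc R1 by 1 -> R1=(0,6,0) value=6
Op 6: inc R0 by 2 -> R0=(10,0,0) value=10
Op 7: inc R2 by 5 -> R2=(0,0,7) value=7
Op 8: inc R1 by 3 -> R1=(0,9,0) value=9
Op 9: merge R2<->R0 -> R2=(10,0,7) R0=(10,0,7)
Op 10: inc R2 by 1 -> R2=(10,0,8) value=18
Op 11: inc R2 by 3 -> R2=(10,0,11) value=21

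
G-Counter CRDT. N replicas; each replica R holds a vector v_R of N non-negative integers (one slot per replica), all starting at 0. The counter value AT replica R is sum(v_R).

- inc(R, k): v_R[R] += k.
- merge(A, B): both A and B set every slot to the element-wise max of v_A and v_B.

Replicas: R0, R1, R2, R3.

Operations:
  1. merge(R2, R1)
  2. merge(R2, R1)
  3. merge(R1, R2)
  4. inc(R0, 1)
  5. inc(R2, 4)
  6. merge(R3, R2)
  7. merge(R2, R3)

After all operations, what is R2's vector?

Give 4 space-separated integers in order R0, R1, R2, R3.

Op 1: merge R2<->R1 -> R2=(0,0,0,0) R1=(0,0,0,0)
Op 2: merge R2<->R1 -> R2=(0,0,0,0) R1=(0,0,0,0)
Op 3: merge R1<->R2 -> R1=(0,0,0,0) R2=(0,0,0,0)
Op 4: inc R0 by 1 -> R0=(1,0,0,0) value=1
Op 5: inc R2 by 4 -> R2=(0,0,4,0) value=4
Op 6: merge R3<->R2 -> R3=(0,0,4,0) R2=(0,0,4,0)
Op 7: merge R2<->R3 -> R2=(0,0,4,0) R3=(0,0,4,0)

Answer: 0 0 4 0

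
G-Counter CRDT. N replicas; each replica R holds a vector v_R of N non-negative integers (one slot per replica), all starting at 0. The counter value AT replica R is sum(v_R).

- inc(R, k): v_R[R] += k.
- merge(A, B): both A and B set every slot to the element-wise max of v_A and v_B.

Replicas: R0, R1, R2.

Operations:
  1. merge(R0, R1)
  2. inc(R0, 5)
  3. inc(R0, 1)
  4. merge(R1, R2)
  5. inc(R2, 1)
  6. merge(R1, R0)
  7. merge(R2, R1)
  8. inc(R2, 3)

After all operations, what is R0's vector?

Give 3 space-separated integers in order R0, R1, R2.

Answer: 6 0 0

Derivation:
Op 1: merge R0<->R1 -> R0=(0,0,0) R1=(0,0,0)
Op 2: inc R0 by 5 -> R0=(5,0,0) value=5
Op 3: inc R0 by 1 -> R0=(6,0,0) value=6
Op 4: merge R1<->R2 -> R1=(0,0,0) R2=(0,0,0)
Op 5: inc R2 by 1 -> R2=(0,0,1) value=1
Op 6: merge R1<->R0 -> R1=(6,0,0) R0=(6,0,0)
Op 7: merge R2<->R1 -> R2=(6,0,1) R1=(6,0,1)
Op 8: inc R2 by 3 -> R2=(6,0,4) value=10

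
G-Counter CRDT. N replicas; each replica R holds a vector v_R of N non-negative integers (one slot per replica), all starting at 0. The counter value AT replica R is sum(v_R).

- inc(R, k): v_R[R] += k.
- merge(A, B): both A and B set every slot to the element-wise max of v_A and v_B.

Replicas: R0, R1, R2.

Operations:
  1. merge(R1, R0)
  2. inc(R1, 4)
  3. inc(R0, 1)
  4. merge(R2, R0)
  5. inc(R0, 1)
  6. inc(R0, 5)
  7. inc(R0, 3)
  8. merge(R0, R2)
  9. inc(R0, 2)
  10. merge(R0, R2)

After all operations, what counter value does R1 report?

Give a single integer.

Op 1: merge R1<->R0 -> R1=(0,0,0) R0=(0,0,0)
Op 2: inc R1 by 4 -> R1=(0,4,0) value=4
Op 3: inc R0 by 1 -> R0=(1,0,0) value=1
Op 4: merge R2<->R0 -> R2=(1,0,0) R0=(1,0,0)
Op 5: inc R0 by 1 -> R0=(2,0,0) value=2
Op 6: inc R0 by 5 -> R0=(7,0,0) value=7
Op 7: inc R0 by 3 -> R0=(10,0,0) value=10
Op 8: merge R0<->R2 -> R0=(10,0,0) R2=(10,0,0)
Op 9: inc R0 by 2 -> R0=(12,0,0) value=12
Op 10: merge R0<->R2 -> R0=(12,0,0) R2=(12,0,0)

Answer: 4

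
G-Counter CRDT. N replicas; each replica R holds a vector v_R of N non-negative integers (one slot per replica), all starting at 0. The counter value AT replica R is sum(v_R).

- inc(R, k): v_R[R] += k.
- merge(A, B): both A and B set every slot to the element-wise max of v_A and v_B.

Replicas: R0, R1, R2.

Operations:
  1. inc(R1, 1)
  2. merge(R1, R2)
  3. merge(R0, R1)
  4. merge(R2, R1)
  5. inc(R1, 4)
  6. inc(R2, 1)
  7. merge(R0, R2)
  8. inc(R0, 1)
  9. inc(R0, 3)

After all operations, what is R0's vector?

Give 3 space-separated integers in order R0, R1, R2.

Op 1: inc R1 by 1 -> R1=(0,1,0) value=1
Op 2: merge R1<->R2 -> R1=(0,1,0) R2=(0,1,0)
Op 3: merge R0<->R1 -> R0=(0,1,0) R1=(0,1,0)
Op 4: merge R2<->R1 -> R2=(0,1,0) R1=(0,1,0)
Op 5: inc R1 by 4 -> R1=(0,5,0) value=5
Op 6: inc R2 by 1 -> R2=(0,1,1) value=2
Op 7: merge R0<->R2 -> R0=(0,1,1) R2=(0,1,1)
Op 8: inc R0 by 1 -> R0=(1,1,1) value=3
Op 9: inc R0 by 3 -> R0=(4,1,1) value=6

Answer: 4 1 1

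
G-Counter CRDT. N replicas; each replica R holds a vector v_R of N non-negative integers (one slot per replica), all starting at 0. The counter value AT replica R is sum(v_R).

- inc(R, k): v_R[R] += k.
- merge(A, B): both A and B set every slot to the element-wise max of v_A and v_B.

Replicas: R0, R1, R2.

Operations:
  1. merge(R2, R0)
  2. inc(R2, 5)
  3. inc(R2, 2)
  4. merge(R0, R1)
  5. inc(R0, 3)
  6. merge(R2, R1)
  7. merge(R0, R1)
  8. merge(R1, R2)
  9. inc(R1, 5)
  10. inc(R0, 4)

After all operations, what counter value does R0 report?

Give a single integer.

Op 1: merge R2<->R0 -> R2=(0,0,0) R0=(0,0,0)
Op 2: inc R2 by 5 -> R2=(0,0,5) value=5
Op 3: inc R2 by 2 -> R2=(0,0,7) value=7
Op 4: merge R0<->R1 -> R0=(0,0,0) R1=(0,0,0)
Op 5: inc R0 by 3 -> R0=(3,0,0) value=3
Op 6: merge R2<->R1 -> R2=(0,0,7) R1=(0,0,7)
Op 7: merge R0<->R1 -> R0=(3,0,7) R1=(3,0,7)
Op 8: merge R1<->R2 -> R1=(3,0,7) R2=(3,0,7)
Op 9: inc R1 by 5 -> R1=(3,5,7) value=15
Op 10: inc R0 by 4 -> R0=(7,0,7) value=14

Answer: 14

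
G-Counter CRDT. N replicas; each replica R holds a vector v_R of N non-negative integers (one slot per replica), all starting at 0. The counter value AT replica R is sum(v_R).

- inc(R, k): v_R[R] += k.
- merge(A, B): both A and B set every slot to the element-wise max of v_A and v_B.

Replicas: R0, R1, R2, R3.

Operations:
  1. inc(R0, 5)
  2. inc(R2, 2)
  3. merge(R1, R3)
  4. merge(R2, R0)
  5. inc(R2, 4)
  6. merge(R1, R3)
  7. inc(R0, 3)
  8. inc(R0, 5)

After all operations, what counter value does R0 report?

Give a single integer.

Op 1: inc R0 by 5 -> R0=(5,0,0,0) value=5
Op 2: inc R2 by 2 -> R2=(0,0,2,0) value=2
Op 3: merge R1<->R3 -> R1=(0,0,0,0) R3=(0,0,0,0)
Op 4: merge R2<->R0 -> R2=(5,0,2,0) R0=(5,0,2,0)
Op 5: inc R2 by 4 -> R2=(5,0,6,0) value=11
Op 6: merge R1<->R3 -> R1=(0,0,0,0) R3=(0,0,0,0)
Op 7: inc R0 by 3 -> R0=(8,0,2,0) value=10
Op 8: inc R0 by 5 -> R0=(13,0,2,0) value=15

Answer: 15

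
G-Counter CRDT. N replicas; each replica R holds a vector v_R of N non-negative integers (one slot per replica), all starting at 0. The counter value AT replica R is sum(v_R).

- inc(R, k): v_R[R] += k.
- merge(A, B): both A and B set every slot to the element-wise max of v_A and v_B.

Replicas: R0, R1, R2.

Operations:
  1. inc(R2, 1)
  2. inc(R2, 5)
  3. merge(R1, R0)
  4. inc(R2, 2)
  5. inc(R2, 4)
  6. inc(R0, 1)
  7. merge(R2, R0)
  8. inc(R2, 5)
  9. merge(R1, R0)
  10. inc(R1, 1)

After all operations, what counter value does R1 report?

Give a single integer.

Answer: 14

Derivation:
Op 1: inc R2 by 1 -> R2=(0,0,1) value=1
Op 2: inc R2 by 5 -> R2=(0,0,6) value=6
Op 3: merge R1<->R0 -> R1=(0,0,0) R0=(0,0,0)
Op 4: inc R2 by 2 -> R2=(0,0,8) value=8
Op 5: inc R2 by 4 -> R2=(0,0,12) value=12
Op 6: inc R0 by 1 -> R0=(1,0,0) value=1
Op 7: merge R2<->R0 -> R2=(1,0,12) R0=(1,0,12)
Op 8: inc R2 by 5 -> R2=(1,0,17) value=18
Op 9: merge R1<->R0 -> R1=(1,0,12) R0=(1,0,12)
Op 10: inc R1 by 1 -> R1=(1,1,12) value=14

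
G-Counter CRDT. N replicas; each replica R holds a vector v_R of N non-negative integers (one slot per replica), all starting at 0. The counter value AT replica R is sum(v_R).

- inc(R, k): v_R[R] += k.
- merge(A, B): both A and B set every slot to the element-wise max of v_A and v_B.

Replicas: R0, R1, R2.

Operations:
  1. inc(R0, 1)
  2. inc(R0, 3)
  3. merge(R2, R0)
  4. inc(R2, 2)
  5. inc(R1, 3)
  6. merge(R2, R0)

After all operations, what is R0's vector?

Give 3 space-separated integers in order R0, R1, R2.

Op 1: inc R0 by 1 -> R0=(1,0,0) value=1
Op 2: inc R0 by 3 -> R0=(4,0,0) value=4
Op 3: merge R2<->R0 -> R2=(4,0,0) R0=(4,0,0)
Op 4: inc R2 by 2 -> R2=(4,0,2) value=6
Op 5: inc R1 by 3 -> R1=(0,3,0) value=3
Op 6: merge R2<->R0 -> R2=(4,0,2) R0=(4,0,2)

Answer: 4 0 2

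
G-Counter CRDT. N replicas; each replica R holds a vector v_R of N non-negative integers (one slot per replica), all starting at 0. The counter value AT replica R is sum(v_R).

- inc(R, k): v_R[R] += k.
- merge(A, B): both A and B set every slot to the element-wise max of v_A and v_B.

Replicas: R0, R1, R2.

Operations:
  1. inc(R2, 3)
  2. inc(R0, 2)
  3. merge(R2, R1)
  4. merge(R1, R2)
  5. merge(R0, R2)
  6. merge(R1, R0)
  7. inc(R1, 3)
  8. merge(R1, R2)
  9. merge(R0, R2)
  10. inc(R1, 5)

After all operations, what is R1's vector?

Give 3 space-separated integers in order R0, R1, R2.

Answer: 2 8 3

Derivation:
Op 1: inc R2 by 3 -> R2=(0,0,3) value=3
Op 2: inc R0 by 2 -> R0=(2,0,0) value=2
Op 3: merge R2<->R1 -> R2=(0,0,3) R1=(0,0,3)
Op 4: merge R1<->R2 -> R1=(0,0,3) R2=(0,0,3)
Op 5: merge R0<->R2 -> R0=(2,0,3) R2=(2,0,3)
Op 6: merge R1<->R0 -> R1=(2,0,3) R0=(2,0,3)
Op 7: inc R1 by 3 -> R1=(2,3,3) value=8
Op 8: merge R1<->R2 -> R1=(2,3,3) R2=(2,3,3)
Op 9: merge R0<->R2 -> R0=(2,3,3) R2=(2,3,3)
Op 10: inc R1 by 5 -> R1=(2,8,3) value=13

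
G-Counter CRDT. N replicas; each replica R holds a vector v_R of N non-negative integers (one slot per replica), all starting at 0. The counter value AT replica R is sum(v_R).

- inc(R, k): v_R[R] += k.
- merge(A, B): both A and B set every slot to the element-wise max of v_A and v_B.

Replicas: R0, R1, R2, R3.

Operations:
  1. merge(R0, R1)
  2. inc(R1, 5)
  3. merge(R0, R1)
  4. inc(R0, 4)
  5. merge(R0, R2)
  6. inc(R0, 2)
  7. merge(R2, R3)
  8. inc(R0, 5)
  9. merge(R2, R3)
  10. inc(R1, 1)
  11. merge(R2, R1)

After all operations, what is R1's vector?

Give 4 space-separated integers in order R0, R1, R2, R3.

Op 1: merge R0<->R1 -> R0=(0,0,0,0) R1=(0,0,0,0)
Op 2: inc R1 by 5 -> R1=(0,5,0,0) value=5
Op 3: merge R0<->R1 -> R0=(0,5,0,0) R1=(0,5,0,0)
Op 4: inc R0 by 4 -> R0=(4,5,0,0) value=9
Op 5: merge R0<->R2 -> R0=(4,5,0,0) R2=(4,5,0,0)
Op 6: inc R0 by 2 -> R0=(6,5,0,0) value=11
Op 7: merge R2<->R3 -> R2=(4,5,0,0) R3=(4,5,0,0)
Op 8: inc R0 by 5 -> R0=(11,5,0,0) value=16
Op 9: merge R2<->R3 -> R2=(4,5,0,0) R3=(4,5,0,0)
Op 10: inc R1 by 1 -> R1=(0,6,0,0) value=6
Op 11: merge R2<->R1 -> R2=(4,6,0,0) R1=(4,6,0,0)

Answer: 4 6 0 0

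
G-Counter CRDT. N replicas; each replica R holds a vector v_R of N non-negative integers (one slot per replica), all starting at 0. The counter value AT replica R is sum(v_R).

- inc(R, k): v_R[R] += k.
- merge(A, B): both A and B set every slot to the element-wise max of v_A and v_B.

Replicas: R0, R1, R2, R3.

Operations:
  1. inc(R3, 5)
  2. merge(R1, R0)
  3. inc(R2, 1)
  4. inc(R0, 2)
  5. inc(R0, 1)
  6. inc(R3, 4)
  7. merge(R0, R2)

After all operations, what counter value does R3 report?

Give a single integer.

Op 1: inc R3 by 5 -> R3=(0,0,0,5) value=5
Op 2: merge R1<->R0 -> R1=(0,0,0,0) R0=(0,0,0,0)
Op 3: inc R2 by 1 -> R2=(0,0,1,0) value=1
Op 4: inc R0 by 2 -> R0=(2,0,0,0) value=2
Op 5: inc R0 by 1 -> R0=(3,0,0,0) value=3
Op 6: inc R3 by 4 -> R3=(0,0,0,9) value=9
Op 7: merge R0<->R2 -> R0=(3,0,1,0) R2=(3,0,1,0)

Answer: 9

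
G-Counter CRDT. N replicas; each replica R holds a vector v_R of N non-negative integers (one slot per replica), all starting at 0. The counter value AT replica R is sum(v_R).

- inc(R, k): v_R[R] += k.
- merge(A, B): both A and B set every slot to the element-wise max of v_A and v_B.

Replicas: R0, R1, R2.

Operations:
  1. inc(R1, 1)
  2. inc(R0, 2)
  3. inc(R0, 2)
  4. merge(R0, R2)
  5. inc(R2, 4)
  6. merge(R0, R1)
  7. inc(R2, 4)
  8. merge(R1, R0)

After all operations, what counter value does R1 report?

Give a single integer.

Answer: 5

Derivation:
Op 1: inc R1 by 1 -> R1=(0,1,0) value=1
Op 2: inc R0 by 2 -> R0=(2,0,0) value=2
Op 3: inc R0 by 2 -> R0=(4,0,0) value=4
Op 4: merge R0<->R2 -> R0=(4,0,0) R2=(4,0,0)
Op 5: inc R2 by 4 -> R2=(4,0,4) value=8
Op 6: merge R0<->R1 -> R0=(4,1,0) R1=(4,1,0)
Op 7: inc R2 by 4 -> R2=(4,0,8) value=12
Op 8: merge R1<->R0 -> R1=(4,1,0) R0=(4,1,0)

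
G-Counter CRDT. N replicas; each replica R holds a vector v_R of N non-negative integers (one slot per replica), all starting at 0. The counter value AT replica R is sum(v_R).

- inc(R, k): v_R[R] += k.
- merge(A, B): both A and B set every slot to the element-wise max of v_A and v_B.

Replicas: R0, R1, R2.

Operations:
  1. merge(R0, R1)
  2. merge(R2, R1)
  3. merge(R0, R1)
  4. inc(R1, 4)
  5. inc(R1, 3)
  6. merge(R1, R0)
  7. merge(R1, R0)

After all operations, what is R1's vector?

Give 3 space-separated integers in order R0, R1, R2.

Answer: 0 7 0

Derivation:
Op 1: merge R0<->R1 -> R0=(0,0,0) R1=(0,0,0)
Op 2: merge R2<->R1 -> R2=(0,0,0) R1=(0,0,0)
Op 3: merge R0<->R1 -> R0=(0,0,0) R1=(0,0,0)
Op 4: inc R1 by 4 -> R1=(0,4,0) value=4
Op 5: inc R1 by 3 -> R1=(0,7,0) value=7
Op 6: merge R1<->R0 -> R1=(0,7,0) R0=(0,7,0)
Op 7: merge R1<->R0 -> R1=(0,7,0) R0=(0,7,0)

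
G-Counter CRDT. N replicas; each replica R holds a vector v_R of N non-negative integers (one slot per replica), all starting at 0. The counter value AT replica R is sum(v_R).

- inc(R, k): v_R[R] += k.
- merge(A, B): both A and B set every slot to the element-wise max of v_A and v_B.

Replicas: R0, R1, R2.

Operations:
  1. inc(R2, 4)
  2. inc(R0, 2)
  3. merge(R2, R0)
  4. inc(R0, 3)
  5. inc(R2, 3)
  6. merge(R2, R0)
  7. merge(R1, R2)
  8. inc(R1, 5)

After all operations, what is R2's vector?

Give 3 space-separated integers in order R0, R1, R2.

Op 1: inc R2 by 4 -> R2=(0,0,4) value=4
Op 2: inc R0 by 2 -> R0=(2,0,0) value=2
Op 3: merge R2<->R0 -> R2=(2,0,4) R0=(2,0,4)
Op 4: inc R0 by 3 -> R0=(5,0,4) value=9
Op 5: inc R2 by 3 -> R2=(2,0,7) value=9
Op 6: merge R2<->R0 -> R2=(5,0,7) R0=(5,0,7)
Op 7: merge R1<->R2 -> R1=(5,0,7) R2=(5,0,7)
Op 8: inc R1 by 5 -> R1=(5,5,7) value=17

Answer: 5 0 7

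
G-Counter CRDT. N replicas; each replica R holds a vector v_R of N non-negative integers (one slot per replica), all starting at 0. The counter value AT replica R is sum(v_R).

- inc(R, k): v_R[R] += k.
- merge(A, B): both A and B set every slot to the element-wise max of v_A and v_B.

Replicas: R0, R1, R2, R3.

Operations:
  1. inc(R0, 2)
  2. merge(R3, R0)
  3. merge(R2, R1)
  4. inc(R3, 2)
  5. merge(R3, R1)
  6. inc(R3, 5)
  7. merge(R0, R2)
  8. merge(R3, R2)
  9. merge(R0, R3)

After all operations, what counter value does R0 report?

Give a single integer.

Op 1: inc R0 by 2 -> R0=(2,0,0,0) value=2
Op 2: merge R3<->R0 -> R3=(2,0,0,0) R0=(2,0,0,0)
Op 3: merge R2<->R1 -> R2=(0,0,0,0) R1=(0,0,0,0)
Op 4: inc R3 by 2 -> R3=(2,0,0,2) value=4
Op 5: merge R3<->R1 -> R3=(2,0,0,2) R1=(2,0,0,2)
Op 6: inc R3 by 5 -> R3=(2,0,0,7) value=9
Op 7: merge R0<->R2 -> R0=(2,0,0,0) R2=(2,0,0,0)
Op 8: merge R3<->R2 -> R3=(2,0,0,7) R2=(2,0,0,7)
Op 9: merge R0<->R3 -> R0=(2,0,0,7) R3=(2,0,0,7)

Answer: 9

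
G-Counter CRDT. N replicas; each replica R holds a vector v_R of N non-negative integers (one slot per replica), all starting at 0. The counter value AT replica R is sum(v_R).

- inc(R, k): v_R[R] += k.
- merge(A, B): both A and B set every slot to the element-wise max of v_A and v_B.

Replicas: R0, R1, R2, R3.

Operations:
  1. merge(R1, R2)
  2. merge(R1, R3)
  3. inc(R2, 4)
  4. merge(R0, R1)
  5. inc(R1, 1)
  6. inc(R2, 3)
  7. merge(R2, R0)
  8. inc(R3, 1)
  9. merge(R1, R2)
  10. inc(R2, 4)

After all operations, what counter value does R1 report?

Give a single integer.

Op 1: merge R1<->R2 -> R1=(0,0,0,0) R2=(0,0,0,0)
Op 2: merge R1<->R3 -> R1=(0,0,0,0) R3=(0,0,0,0)
Op 3: inc R2 by 4 -> R2=(0,0,4,0) value=4
Op 4: merge R0<->R1 -> R0=(0,0,0,0) R1=(0,0,0,0)
Op 5: inc R1 by 1 -> R1=(0,1,0,0) value=1
Op 6: inc R2 by 3 -> R2=(0,0,7,0) value=7
Op 7: merge R2<->R0 -> R2=(0,0,7,0) R0=(0,0,7,0)
Op 8: inc R3 by 1 -> R3=(0,0,0,1) value=1
Op 9: merge R1<->R2 -> R1=(0,1,7,0) R2=(0,1,7,0)
Op 10: inc R2 by 4 -> R2=(0,1,11,0) value=12

Answer: 8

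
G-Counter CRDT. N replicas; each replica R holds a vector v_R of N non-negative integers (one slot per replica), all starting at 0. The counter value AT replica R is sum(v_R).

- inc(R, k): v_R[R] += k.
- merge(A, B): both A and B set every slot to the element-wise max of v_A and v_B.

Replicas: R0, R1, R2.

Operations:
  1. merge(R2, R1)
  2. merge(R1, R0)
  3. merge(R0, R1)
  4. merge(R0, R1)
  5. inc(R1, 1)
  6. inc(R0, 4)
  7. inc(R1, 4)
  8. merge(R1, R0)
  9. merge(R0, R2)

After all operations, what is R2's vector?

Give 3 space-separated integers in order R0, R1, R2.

Answer: 4 5 0

Derivation:
Op 1: merge R2<->R1 -> R2=(0,0,0) R1=(0,0,0)
Op 2: merge R1<->R0 -> R1=(0,0,0) R0=(0,0,0)
Op 3: merge R0<->R1 -> R0=(0,0,0) R1=(0,0,0)
Op 4: merge R0<->R1 -> R0=(0,0,0) R1=(0,0,0)
Op 5: inc R1 by 1 -> R1=(0,1,0) value=1
Op 6: inc R0 by 4 -> R0=(4,0,0) value=4
Op 7: inc R1 by 4 -> R1=(0,5,0) value=5
Op 8: merge R1<->R0 -> R1=(4,5,0) R0=(4,5,0)
Op 9: merge R0<->R2 -> R0=(4,5,0) R2=(4,5,0)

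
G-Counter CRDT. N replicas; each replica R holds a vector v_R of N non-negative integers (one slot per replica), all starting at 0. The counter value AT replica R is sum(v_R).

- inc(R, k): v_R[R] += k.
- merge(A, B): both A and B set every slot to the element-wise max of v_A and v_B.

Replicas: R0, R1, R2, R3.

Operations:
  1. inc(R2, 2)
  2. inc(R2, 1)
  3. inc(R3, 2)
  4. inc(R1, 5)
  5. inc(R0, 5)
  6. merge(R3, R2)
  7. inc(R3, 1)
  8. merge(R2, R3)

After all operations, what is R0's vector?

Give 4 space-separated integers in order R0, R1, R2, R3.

Answer: 5 0 0 0

Derivation:
Op 1: inc R2 by 2 -> R2=(0,0,2,0) value=2
Op 2: inc R2 by 1 -> R2=(0,0,3,0) value=3
Op 3: inc R3 by 2 -> R3=(0,0,0,2) value=2
Op 4: inc R1 by 5 -> R1=(0,5,0,0) value=5
Op 5: inc R0 by 5 -> R0=(5,0,0,0) value=5
Op 6: merge R3<->R2 -> R3=(0,0,3,2) R2=(0,0,3,2)
Op 7: inc R3 by 1 -> R3=(0,0,3,3) value=6
Op 8: merge R2<->R3 -> R2=(0,0,3,3) R3=(0,0,3,3)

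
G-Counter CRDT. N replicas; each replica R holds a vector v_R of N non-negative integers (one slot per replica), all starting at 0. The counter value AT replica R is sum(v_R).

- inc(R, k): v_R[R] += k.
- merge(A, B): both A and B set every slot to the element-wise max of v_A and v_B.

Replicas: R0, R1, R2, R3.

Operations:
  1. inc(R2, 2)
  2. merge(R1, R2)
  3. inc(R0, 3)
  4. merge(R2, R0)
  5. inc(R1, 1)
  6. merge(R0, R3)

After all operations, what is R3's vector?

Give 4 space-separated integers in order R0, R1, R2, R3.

Op 1: inc R2 by 2 -> R2=(0,0,2,0) value=2
Op 2: merge R1<->R2 -> R1=(0,0,2,0) R2=(0,0,2,0)
Op 3: inc R0 by 3 -> R0=(3,0,0,0) value=3
Op 4: merge R2<->R0 -> R2=(3,0,2,0) R0=(3,0,2,0)
Op 5: inc R1 by 1 -> R1=(0,1,2,0) value=3
Op 6: merge R0<->R3 -> R0=(3,0,2,0) R3=(3,0,2,0)

Answer: 3 0 2 0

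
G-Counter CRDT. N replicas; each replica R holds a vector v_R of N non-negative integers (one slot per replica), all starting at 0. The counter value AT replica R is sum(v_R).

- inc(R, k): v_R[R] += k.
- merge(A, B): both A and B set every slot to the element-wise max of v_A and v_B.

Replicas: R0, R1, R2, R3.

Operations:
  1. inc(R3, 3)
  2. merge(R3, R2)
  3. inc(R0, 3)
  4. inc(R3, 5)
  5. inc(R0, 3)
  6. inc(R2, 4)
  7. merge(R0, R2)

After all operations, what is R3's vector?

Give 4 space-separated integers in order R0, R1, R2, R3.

Op 1: inc R3 by 3 -> R3=(0,0,0,3) value=3
Op 2: merge R3<->R2 -> R3=(0,0,0,3) R2=(0,0,0,3)
Op 3: inc R0 by 3 -> R0=(3,0,0,0) value=3
Op 4: inc R3 by 5 -> R3=(0,0,0,8) value=8
Op 5: inc R0 by 3 -> R0=(6,0,0,0) value=6
Op 6: inc R2 by 4 -> R2=(0,0,4,3) value=7
Op 7: merge R0<->R2 -> R0=(6,0,4,3) R2=(6,0,4,3)

Answer: 0 0 0 8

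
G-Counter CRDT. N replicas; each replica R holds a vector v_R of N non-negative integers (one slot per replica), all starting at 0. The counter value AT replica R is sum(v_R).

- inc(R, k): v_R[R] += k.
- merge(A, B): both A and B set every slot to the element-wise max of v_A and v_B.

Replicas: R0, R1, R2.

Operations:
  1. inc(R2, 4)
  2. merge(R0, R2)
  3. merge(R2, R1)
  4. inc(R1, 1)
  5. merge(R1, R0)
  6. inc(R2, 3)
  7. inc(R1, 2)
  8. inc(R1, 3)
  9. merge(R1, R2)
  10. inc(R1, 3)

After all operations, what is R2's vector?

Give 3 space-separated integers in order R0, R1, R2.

Answer: 0 6 7

Derivation:
Op 1: inc R2 by 4 -> R2=(0,0,4) value=4
Op 2: merge R0<->R2 -> R0=(0,0,4) R2=(0,0,4)
Op 3: merge R2<->R1 -> R2=(0,0,4) R1=(0,0,4)
Op 4: inc R1 by 1 -> R1=(0,1,4) value=5
Op 5: merge R1<->R0 -> R1=(0,1,4) R0=(0,1,4)
Op 6: inc R2 by 3 -> R2=(0,0,7) value=7
Op 7: inc R1 by 2 -> R1=(0,3,4) value=7
Op 8: inc R1 by 3 -> R1=(0,6,4) value=10
Op 9: merge R1<->R2 -> R1=(0,6,7) R2=(0,6,7)
Op 10: inc R1 by 3 -> R1=(0,9,7) value=16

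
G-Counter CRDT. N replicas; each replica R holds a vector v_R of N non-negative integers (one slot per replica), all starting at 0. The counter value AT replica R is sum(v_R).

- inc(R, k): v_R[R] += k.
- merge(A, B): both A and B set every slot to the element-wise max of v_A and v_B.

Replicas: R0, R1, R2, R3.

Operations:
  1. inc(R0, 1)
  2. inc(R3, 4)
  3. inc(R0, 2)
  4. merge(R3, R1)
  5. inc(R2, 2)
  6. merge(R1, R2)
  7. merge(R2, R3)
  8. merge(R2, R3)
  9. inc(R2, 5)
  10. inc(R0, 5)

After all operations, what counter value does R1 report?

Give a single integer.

Answer: 6

Derivation:
Op 1: inc R0 by 1 -> R0=(1,0,0,0) value=1
Op 2: inc R3 by 4 -> R3=(0,0,0,4) value=4
Op 3: inc R0 by 2 -> R0=(3,0,0,0) value=3
Op 4: merge R3<->R1 -> R3=(0,0,0,4) R1=(0,0,0,4)
Op 5: inc R2 by 2 -> R2=(0,0,2,0) value=2
Op 6: merge R1<->R2 -> R1=(0,0,2,4) R2=(0,0,2,4)
Op 7: merge R2<->R3 -> R2=(0,0,2,4) R3=(0,0,2,4)
Op 8: merge R2<->R3 -> R2=(0,0,2,4) R3=(0,0,2,4)
Op 9: inc R2 by 5 -> R2=(0,0,7,4) value=11
Op 10: inc R0 by 5 -> R0=(8,0,0,0) value=8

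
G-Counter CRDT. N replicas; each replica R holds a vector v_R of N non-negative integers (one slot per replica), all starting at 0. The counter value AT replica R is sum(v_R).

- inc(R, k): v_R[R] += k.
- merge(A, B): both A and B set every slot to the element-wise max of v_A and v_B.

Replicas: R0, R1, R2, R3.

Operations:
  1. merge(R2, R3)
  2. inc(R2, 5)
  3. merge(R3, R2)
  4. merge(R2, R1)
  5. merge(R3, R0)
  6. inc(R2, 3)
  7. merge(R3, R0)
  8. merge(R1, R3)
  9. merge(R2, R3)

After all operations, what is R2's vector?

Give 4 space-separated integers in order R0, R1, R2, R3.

Op 1: merge R2<->R3 -> R2=(0,0,0,0) R3=(0,0,0,0)
Op 2: inc R2 by 5 -> R2=(0,0,5,0) value=5
Op 3: merge R3<->R2 -> R3=(0,0,5,0) R2=(0,0,5,0)
Op 4: merge R2<->R1 -> R2=(0,0,5,0) R1=(0,0,5,0)
Op 5: merge R3<->R0 -> R3=(0,0,5,0) R0=(0,0,5,0)
Op 6: inc R2 by 3 -> R2=(0,0,8,0) value=8
Op 7: merge R3<->R0 -> R3=(0,0,5,0) R0=(0,0,5,0)
Op 8: merge R1<->R3 -> R1=(0,0,5,0) R3=(0,0,5,0)
Op 9: merge R2<->R3 -> R2=(0,0,8,0) R3=(0,0,8,0)

Answer: 0 0 8 0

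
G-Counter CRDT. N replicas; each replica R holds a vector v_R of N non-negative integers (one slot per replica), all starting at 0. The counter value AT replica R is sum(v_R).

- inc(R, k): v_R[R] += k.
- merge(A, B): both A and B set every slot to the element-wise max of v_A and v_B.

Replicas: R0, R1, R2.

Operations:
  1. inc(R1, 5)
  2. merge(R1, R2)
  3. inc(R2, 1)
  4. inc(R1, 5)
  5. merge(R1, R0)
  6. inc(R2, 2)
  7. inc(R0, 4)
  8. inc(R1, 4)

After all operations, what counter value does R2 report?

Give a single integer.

Answer: 8

Derivation:
Op 1: inc R1 by 5 -> R1=(0,5,0) value=5
Op 2: merge R1<->R2 -> R1=(0,5,0) R2=(0,5,0)
Op 3: inc R2 by 1 -> R2=(0,5,1) value=6
Op 4: inc R1 by 5 -> R1=(0,10,0) value=10
Op 5: merge R1<->R0 -> R1=(0,10,0) R0=(0,10,0)
Op 6: inc R2 by 2 -> R2=(0,5,3) value=8
Op 7: inc R0 by 4 -> R0=(4,10,0) value=14
Op 8: inc R1 by 4 -> R1=(0,14,0) value=14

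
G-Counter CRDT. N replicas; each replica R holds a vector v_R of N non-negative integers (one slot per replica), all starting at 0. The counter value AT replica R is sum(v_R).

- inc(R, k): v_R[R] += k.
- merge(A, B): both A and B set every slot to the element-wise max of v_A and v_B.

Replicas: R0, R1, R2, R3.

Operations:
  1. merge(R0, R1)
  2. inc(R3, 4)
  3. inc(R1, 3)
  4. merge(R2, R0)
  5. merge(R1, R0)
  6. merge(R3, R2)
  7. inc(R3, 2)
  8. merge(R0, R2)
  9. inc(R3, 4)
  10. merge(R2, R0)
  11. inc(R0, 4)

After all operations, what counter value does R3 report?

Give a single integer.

Answer: 10

Derivation:
Op 1: merge R0<->R1 -> R0=(0,0,0,0) R1=(0,0,0,0)
Op 2: inc R3 by 4 -> R3=(0,0,0,4) value=4
Op 3: inc R1 by 3 -> R1=(0,3,0,0) value=3
Op 4: merge R2<->R0 -> R2=(0,0,0,0) R0=(0,0,0,0)
Op 5: merge R1<->R0 -> R1=(0,3,0,0) R0=(0,3,0,0)
Op 6: merge R3<->R2 -> R3=(0,0,0,4) R2=(0,0,0,4)
Op 7: inc R3 by 2 -> R3=(0,0,0,6) value=6
Op 8: merge R0<->R2 -> R0=(0,3,0,4) R2=(0,3,0,4)
Op 9: inc R3 by 4 -> R3=(0,0,0,10) value=10
Op 10: merge R2<->R0 -> R2=(0,3,0,4) R0=(0,3,0,4)
Op 11: inc R0 by 4 -> R0=(4,3,0,4) value=11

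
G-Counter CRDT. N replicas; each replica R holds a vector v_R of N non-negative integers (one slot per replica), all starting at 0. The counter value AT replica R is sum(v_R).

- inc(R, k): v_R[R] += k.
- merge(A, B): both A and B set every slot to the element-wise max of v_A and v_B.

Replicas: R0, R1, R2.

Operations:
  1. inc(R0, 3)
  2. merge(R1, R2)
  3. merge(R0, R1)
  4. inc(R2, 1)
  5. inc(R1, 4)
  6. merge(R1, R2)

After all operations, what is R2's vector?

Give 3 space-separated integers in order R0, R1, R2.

Op 1: inc R0 by 3 -> R0=(3,0,0) value=3
Op 2: merge R1<->R2 -> R1=(0,0,0) R2=(0,0,0)
Op 3: merge R0<->R1 -> R0=(3,0,0) R1=(3,0,0)
Op 4: inc R2 by 1 -> R2=(0,0,1) value=1
Op 5: inc R1 by 4 -> R1=(3,4,0) value=7
Op 6: merge R1<->R2 -> R1=(3,4,1) R2=(3,4,1)

Answer: 3 4 1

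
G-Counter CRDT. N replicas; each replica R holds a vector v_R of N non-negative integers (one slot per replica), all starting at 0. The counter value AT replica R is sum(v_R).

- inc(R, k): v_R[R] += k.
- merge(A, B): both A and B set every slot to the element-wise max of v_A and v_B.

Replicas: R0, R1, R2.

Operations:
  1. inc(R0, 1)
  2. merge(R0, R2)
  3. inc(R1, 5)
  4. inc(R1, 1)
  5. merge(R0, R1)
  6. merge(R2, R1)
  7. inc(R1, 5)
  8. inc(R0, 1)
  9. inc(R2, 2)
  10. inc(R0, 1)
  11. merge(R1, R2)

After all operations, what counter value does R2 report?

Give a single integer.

Op 1: inc R0 by 1 -> R0=(1,0,0) value=1
Op 2: merge R0<->R2 -> R0=(1,0,0) R2=(1,0,0)
Op 3: inc R1 by 5 -> R1=(0,5,0) value=5
Op 4: inc R1 by 1 -> R1=(0,6,0) value=6
Op 5: merge R0<->R1 -> R0=(1,6,0) R1=(1,6,0)
Op 6: merge R2<->R1 -> R2=(1,6,0) R1=(1,6,0)
Op 7: inc R1 by 5 -> R1=(1,11,0) value=12
Op 8: inc R0 by 1 -> R0=(2,6,0) value=8
Op 9: inc R2 by 2 -> R2=(1,6,2) value=9
Op 10: inc R0 by 1 -> R0=(3,6,0) value=9
Op 11: merge R1<->R2 -> R1=(1,11,2) R2=(1,11,2)

Answer: 14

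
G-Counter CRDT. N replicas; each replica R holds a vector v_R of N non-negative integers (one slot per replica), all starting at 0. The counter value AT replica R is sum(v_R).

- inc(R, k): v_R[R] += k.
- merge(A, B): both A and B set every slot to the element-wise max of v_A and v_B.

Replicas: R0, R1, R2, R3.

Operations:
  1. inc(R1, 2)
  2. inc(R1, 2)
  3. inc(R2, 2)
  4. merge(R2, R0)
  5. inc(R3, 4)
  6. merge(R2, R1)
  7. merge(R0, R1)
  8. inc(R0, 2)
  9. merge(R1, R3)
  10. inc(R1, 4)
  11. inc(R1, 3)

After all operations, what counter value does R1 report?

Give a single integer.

Op 1: inc R1 by 2 -> R1=(0,2,0,0) value=2
Op 2: inc R1 by 2 -> R1=(0,4,0,0) value=4
Op 3: inc R2 by 2 -> R2=(0,0,2,0) value=2
Op 4: merge R2<->R0 -> R2=(0,0,2,0) R0=(0,0,2,0)
Op 5: inc R3 by 4 -> R3=(0,0,0,4) value=4
Op 6: merge R2<->R1 -> R2=(0,4,2,0) R1=(0,4,2,0)
Op 7: merge R0<->R1 -> R0=(0,4,2,0) R1=(0,4,2,0)
Op 8: inc R0 by 2 -> R0=(2,4,2,0) value=8
Op 9: merge R1<->R3 -> R1=(0,4,2,4) R3=(0,4,2,4)
Op 10: inc R1 by 4 -> R1=(0,8,2,4) value=14
Op 11: inc R1 by 3 -> R1=(0,11,2,4) value=17

Answer: 17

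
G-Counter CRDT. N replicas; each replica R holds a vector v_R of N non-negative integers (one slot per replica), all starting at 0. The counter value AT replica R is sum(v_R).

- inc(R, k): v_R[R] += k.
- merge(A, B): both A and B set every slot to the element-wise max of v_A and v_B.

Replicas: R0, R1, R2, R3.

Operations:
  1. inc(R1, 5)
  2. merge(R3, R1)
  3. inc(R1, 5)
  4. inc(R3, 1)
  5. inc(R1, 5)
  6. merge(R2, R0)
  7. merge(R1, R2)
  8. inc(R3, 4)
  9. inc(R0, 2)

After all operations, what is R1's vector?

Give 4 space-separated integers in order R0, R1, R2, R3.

Answer: 0 15 0 0

Derivation:
Op 1: inc R1 by 5 -> R1=(0,5,0,0) value=5
Op 2: merge R3<->R1 -> R3=(0,5,0,0) R1=(0,5,0,0)
Op 3: inc R1 by 5 -> R1=(0,10,0,0) value=10
Op 4: inc R3 by 1 -> R3=(0,5,0,1) value=6
Op 5: inc R1 by 5 -> R1=(0,15,0,0) value=15
Op 6: merge R2<->R0 -> R2=(0,0,0,0) R0=(0,0,0,0)
Op 7: merge R1<->R2 -> R1=(0,15,0,0) R2=(0,15,0,0)
Op 8: inc R3 by 4 -> R3=(0,5,0,5) value=10
Op 9: inc R0 by 2 -> R0=(2,0,0,0) value=2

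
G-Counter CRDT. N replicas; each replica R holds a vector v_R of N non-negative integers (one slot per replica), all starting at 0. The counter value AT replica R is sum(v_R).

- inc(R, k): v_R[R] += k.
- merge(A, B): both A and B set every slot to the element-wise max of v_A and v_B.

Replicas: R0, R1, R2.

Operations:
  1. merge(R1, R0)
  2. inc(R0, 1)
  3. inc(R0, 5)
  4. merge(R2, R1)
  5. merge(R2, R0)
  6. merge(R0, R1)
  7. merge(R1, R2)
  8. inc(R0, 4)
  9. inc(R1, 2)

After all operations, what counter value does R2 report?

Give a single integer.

Answer: 6

Derivation:
Op 1: merge R1<->R0 -> R1=(0,0,0) R0=(0,0,0)
Op 2: inc R0 by 1 -> R0=(1,0,0) value=1
Op 3: inc R0 by 5 -> R0=(6,0,0) value=6
Op 4: merge R2<->R1 -> R2=(0,0,0) R1=(0,0,0)
Op 5: merge R2<->R0 -> R2=(6,0,0) R0=(6,0,0)
Op 6: merge R0<->R1 -> R0=(6,0,0) R1=(6,0,0)
Op 7: merge R1<->R2 -> R1=(6,0,0) R2=(6,0,0)
Op 8: inc R0 by 4 -> R0=(10,0,0) value=10
Op 9: inc R1 by 2 -> R1=(6,2,0) value=8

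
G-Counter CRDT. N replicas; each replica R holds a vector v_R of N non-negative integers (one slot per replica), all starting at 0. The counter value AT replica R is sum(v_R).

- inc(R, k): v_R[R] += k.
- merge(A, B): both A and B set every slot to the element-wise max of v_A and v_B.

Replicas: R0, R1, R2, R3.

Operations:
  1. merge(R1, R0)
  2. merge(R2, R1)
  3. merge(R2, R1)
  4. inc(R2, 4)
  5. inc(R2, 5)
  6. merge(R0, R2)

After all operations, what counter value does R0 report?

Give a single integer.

Op 1: merge R1<->R0 -> R1=(0,0,0,0) R0=(0,0,0,0)
Op 2: merge R2<->R1 -> R2=(0,0,0,0) R1=(0,0,0,0)
Op 3: merge R2<->R1 -> R2=(0,0,0,0) R1=(0,0,0,0)
Op 4: inc R2 by 4 -> R2=(0,0,4,0) value=4
Op 5: inc R2 by 5 -> R2=(0,0,9,0) value=9
Op 6: merge R0<->R2 -> R0=(0,0,9,0) R2=(0,0,9,0)

Answer: 9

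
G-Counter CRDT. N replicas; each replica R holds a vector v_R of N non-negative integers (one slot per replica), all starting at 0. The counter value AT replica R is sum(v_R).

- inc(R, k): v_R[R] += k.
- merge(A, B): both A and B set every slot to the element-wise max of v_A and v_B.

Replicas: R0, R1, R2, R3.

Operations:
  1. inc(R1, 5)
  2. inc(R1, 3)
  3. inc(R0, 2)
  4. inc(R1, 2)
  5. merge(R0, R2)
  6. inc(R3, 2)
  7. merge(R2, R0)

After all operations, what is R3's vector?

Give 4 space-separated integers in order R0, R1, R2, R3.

Answer: 0 0 0 2

Derivation:
Op 1: inc R1 by 5 -> R1=(0,5,0,0) value=5
Op 2: inc R1 by 3 -> R1=(0,8,0,0) value=8
Op 3: inc R0 by 2 -> R0=(2,0,0,0) value=2
Op 4: inc R1 by 2 -> R1=(0,10,0,0) value=10
Op 5: merge R0<->R2 -> R0=(2,0,0,0) R2=(2,0,0,0)
Op 6: inc R3 by 2 -> R3=(0,0,0,2) value=2
Op 7: merge R2<->R0 -> R2=(2,0,0,0) R0=(2,0,0,0)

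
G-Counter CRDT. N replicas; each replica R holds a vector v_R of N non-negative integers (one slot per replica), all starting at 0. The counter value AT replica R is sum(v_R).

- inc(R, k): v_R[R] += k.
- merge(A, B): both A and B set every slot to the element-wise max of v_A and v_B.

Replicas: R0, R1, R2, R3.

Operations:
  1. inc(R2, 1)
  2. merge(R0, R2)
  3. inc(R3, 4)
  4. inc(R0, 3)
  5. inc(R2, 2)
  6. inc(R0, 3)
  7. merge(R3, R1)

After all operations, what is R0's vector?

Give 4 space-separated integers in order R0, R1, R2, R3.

Answer: 6 0 1 0

Derivation:
Op 1: inc R2 by 1 -> R2=(0,0,1,0) value=1
Op 2: merge R0<->R2 -> R0=(0,0,1,0) R2=(0,0,1,0)
Op 3: inc R3 by 4 -> R3=(0,0,0,4) value=4
Op 4: inc R0 by 3 -> R0=(3,0,1,0) value=4
Op 5: inc R2 by 2 -> R2=(0,0,3,0) value=3
Op 6: inc R0 by 3 -> R0=(6,0,1,0) value=7
Op 7: merge R3<->R1 -> R3=(0,0,0,4) R1=(0,0,0,4)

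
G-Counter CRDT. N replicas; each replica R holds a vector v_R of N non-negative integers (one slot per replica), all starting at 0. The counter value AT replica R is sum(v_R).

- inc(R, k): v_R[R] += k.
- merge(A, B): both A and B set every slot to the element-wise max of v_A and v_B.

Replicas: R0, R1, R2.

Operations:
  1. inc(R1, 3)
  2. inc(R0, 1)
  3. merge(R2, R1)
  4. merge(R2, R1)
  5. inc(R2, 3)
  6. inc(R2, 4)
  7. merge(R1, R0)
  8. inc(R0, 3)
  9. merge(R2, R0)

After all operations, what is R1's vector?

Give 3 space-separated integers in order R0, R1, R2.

Answer: 1 3 0

Derivation:
Op 1: inc R1 by 3 -> R1=(0,3,0) value=3
Op 2: inc R0 by 1 -> R0=(1,0,0) value=1
Op 3: merge R2<->R1 -> R2=(0,3,0) R1=(0,3,0)
Op 4: merge R2<->R1 -> R2=(0,3,0) R1=(0,3,0)
Op 5: inc R2 by 3 -> R2=(0,3,3) value=6
Op 6: inc R2 by 4 -> R2=(0,3,7) value=10
Op 7: merge R1<->R0 -> R1=(1,3,0) R0=(1,3,0)
Op 8: inc R0 by 3 -> R0=(4,3,0) value=7
Op 9: merge R2<->R0 -> R2=(4,3,7) R0=(4,3,7)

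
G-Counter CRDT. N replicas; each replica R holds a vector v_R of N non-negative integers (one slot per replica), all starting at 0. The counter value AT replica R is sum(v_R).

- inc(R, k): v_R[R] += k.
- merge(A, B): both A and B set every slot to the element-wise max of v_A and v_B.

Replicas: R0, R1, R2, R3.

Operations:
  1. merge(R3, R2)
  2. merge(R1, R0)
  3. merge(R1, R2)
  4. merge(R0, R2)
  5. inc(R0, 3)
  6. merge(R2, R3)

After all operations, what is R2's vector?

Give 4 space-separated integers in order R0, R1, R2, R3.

Op 1: merge R3<->R2 -> R3=(0,0,0,0) R2=(0,0,0,0)
Op 2: merge R1<->R0 -> R1=(0,0,0,0) R0=(0,0,0,0)
Op 3: merge R1<->R2 -> R1=(0,0,0,0) R2=(0,0,0,0)
Op 4: merge R0<->R2 -> R0=(0,0,0,0) R2=(0,0,0,0)
Op 5: inc R0 by 3 -> R0=(3,0,0,0) value=3
Op 6: merge R2<->R3 -> R2=(0,0,0,0) R3=(0,0,0,0)

Answer: 0 0 0 0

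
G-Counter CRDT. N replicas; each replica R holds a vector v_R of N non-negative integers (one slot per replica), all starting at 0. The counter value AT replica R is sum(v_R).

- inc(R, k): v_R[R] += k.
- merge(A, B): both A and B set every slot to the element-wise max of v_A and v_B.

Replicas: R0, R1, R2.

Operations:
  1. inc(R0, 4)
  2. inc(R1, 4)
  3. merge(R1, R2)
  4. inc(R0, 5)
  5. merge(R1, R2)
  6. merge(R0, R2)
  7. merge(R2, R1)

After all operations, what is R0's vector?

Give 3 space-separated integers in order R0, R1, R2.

Answer: 9 4 0

Derivation:
Op 1: inc R0 by 4 -> R0=(4,0,0) value=4
Op 2: inc R1 by 4 -> R1=(0,4,0) value=4
Op 3: merge R1<->R2 -> R1=(0,4,0) R2=(0,4,0)
Op 4: inc R0 by 5 -> R0=(9,0,0) value=9
Op 5: merge R1<->R2 -> R1=(0,4,0) R2=(0,4,0)
Op 6: merge R0<->R2 -> R0=(9,4,0) R2=(9,4,0)
Op 7: merge R2<->R1 -> R2=(9,4,0) R1=(9,4,0)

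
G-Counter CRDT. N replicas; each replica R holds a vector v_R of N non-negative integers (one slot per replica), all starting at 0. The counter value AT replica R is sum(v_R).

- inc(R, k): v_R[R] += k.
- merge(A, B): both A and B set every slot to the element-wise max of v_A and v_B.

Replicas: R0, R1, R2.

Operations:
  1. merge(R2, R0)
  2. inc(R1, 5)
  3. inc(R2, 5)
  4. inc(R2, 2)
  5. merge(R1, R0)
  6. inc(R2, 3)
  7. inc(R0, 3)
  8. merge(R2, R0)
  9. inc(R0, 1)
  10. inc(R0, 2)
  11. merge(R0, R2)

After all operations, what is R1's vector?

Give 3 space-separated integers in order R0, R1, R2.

Answer: 0 5 0

Derivation:
Op 1: merge R2<->R0 -> R2=(0,0,0) R0=(0,0,0)
Op 2: inc R1 by 5 -> R1=(0,5,0) value=5
Op 3: inc R2 by 5 -> R2=(0,0,5) value=5
Op 4: inc R2 by 2 -> R2=(0,0,7) value=7
Op 5: merge R1<->R0 -> R1=(0,5,0) R0=(0,5,0)
Op 6: inc R2 by 3 -> R2=(0,0,10) value=10
Op 7: inc R0 by 3 -> R0=(3,5,0) value=8
Op 8: merge R2<->R0 -> R2=(3,5,10) R0=(3,5,10)
Op 9: inc R0 by 1 -> R0=(4,5,10) value=19
Op 10: inc R0 by 2 -> R0=(6,5,10) value=21
Op 11: merge R0<->R2 -> R0=(6,5,10) R2=(6,5,10)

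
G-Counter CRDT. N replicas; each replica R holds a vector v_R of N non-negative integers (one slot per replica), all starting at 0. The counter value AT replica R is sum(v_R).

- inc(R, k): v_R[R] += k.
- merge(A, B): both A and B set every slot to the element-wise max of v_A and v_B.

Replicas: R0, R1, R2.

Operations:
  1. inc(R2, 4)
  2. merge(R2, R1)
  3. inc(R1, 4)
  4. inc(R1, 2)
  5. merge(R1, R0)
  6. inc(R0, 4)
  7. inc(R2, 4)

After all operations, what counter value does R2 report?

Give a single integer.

Answer: 8

Derivation:
Op 1: inc R2 by 4 -> R2=(0,0,4) value=4
Op 2: merge R2<->R1 -> R2=(0,0,4) R1=(0,0,4)
Op 3: inc R1 by 4 -> R1=(0,4,4) value=8
Op 4: inc R1 by 2 -> R1=(0,6,4) value=10
Op 5: merge R1<->R0 -> R1=(0,6,4) R0=(0,6,4)
Op 6: inc R0 by 4 -> R0=(4,6,4) value=14
Op 7: inc R2 by 4 -> R2=(0,0,8) value=8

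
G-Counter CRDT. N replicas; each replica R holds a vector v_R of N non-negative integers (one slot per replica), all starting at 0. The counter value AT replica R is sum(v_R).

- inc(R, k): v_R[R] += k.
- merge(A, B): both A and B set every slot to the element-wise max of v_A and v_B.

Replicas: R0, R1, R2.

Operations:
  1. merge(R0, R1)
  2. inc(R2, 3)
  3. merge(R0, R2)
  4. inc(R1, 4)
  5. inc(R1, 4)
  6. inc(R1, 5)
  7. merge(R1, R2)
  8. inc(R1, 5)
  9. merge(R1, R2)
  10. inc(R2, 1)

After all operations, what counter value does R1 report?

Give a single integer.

Op 1: merge R0<->R1 -> R0=(0,0,0) R1=(0,0,0)
Op 2: inc R2 by 3 -> R2=(0,0,3) value=3
Op 3: merge R0<->R2 -> R0=(0,0,3) R2=(0,0,3)
Op 4: inc R1 by 4 -> R1=(0,4,0) value=4
Op 5: inc R1 by 4 -> R1=(0,8,0) value=8
Op 6: inc R1 by 5 -> R1=(0,13,0) value=13
Op 7: merge R1<->R2 -> R1=(0,13,3) R2=(0,13,3)
Op 8: inc R1 by 5 -> R1=(0,18,3) value=21
Op 9: merge R1<->R2 -> R1=(0,18,3) R2=(0,18,3)
Op 10: inc R2 by 1 -> R2=(0,18,4) value=22

Answer: 21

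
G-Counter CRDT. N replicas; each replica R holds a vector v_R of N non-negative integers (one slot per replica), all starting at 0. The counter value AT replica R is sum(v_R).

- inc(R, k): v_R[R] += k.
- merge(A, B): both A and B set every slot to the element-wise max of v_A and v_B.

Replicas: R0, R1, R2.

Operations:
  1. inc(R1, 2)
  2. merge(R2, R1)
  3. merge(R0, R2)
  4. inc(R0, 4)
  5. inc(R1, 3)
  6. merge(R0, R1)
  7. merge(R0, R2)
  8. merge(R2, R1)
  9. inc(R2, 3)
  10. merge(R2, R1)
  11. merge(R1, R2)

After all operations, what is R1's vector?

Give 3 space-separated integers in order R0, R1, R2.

Answer: 4 5 3

Derivation:
Op 1: inc R1 by 2 -> R1=(0,2,0) value=2
Op 2: merge R2<->R1 -> R2=(0,2,0) R1=(0,2,0)
Op 3: merge R0<->R2 -> R0=(0,2,0) R2=(0,2,0)
Op 4: inc R0 by 4 -> R0=(4,2,0) value=6
Op 5: inc R1 by 3 -> R1=(0,5,0) value=5
Op 6: merge R0<->R1 -> R0=(4,5,0) R1=(4,5,0)
Op 7: merge R0<->R2 -> R0=(4,5,0) R2=(4,5,0)
Op 8: merge R2<->R1 -> R2=(4,5,0) R1=(4,5,0)
Op 9: inc R2 by 3 -> R2=(4,5,3) value=12
Op 10: merge R2<->R1 -> R2=(4,5,3) R1=(4,5,3)
Op 11: merge R1<->R2 -> R1=(4,5,3) R2=(4,5,3)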